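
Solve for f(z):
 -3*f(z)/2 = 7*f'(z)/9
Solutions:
 f(z) = C1*exp(-27*z/14)


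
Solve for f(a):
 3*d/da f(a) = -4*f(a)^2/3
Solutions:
 f(a) = 9/(C1 + 4*a)


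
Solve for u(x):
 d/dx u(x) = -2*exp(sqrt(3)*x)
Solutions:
 u(x) = C1 - 2*sqrt(3)*exp(sqrt(3)*x)/3


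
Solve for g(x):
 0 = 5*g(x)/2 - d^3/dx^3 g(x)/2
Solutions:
 g(x) = C3*exp(5^(1/3)*x) + (C1*sin(sqrt(3)*5^(1/3)*x/2) + C2*cos(sqrt(3)*5^(1/3)*x/2))*exp(-5^(1/3)*x/2)


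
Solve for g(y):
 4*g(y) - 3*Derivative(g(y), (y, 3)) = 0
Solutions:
 g(y) = C3*exp(6^(2/3)*y/3) + (C1*sin(2^(2/3)*3^(1/6)*y/2) + C2*cos(2^(2/3)*3^(1/6)*y/2))*exp(-6^(2/3)*y/6)


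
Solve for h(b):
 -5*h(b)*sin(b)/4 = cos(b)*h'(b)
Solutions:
 h(b) = C1*cos(b)^(5/4)


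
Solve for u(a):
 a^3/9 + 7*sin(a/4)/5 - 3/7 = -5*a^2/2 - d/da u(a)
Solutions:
 u(a) = C1 - a^4/36 - 5*a^3/6 + 3*a/7 + 28*cos(a/4)/5


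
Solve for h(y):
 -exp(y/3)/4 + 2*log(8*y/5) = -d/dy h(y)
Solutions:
 h(y) = C1 - 2*y*log(y) + 2*y*(-3*log(2) + 1 + log(5)) + 3*exp(y/3)/4


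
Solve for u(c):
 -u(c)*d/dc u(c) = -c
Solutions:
 u(c) = -sqrt(C1 + c^2)
 u(c) = sqrt(C1 + c^2)


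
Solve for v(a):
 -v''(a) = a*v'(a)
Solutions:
 v(a) = C1 + C2*erf(sqrt(2)*a/2)


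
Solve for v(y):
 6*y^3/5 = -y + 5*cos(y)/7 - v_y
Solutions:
 v(y) = C1 - 3*y^4/10 - y^2/2 + 5*sin(y)/7


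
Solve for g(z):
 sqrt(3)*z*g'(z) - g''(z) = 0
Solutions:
 g(z) = C1 + C2*erfi(sqrt(2)*3^(1/4)*z/2)


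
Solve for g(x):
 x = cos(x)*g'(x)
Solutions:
 g(x) = C1 + Integral(x/cos(x), x)


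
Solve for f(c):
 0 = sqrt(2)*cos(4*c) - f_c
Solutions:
 f(c) = C1 + sqrt(2)*sin(4*c)/4


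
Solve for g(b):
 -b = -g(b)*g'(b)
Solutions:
 g(b) = -sqrt(C1 + b^2)
 g(b) = sqrt(C1 + b^2)


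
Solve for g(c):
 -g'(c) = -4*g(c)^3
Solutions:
 g(c) = -sqrt(2)*sqrt(-1/(C1 + 4*c))/2
 g(c) = sqrt(2)*sqrt(-1/(C1 + 4*c))/2


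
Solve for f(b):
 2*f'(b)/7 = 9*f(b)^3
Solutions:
 f(b) = -sqrt(-1/(C1 + 63*b))
 f(b) = sqrt(-1/(C1 + 63*b))


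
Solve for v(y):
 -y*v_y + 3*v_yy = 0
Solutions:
 v(y) = C1 + C2*erfi(sqrt(6)*y/6)


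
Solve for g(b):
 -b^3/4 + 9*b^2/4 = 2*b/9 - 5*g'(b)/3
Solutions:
 g(b) = C1 + 3*b^4/80 - 9*b^3/20 + b^2/15


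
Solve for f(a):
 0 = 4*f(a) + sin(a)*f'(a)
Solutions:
 f(a) = C1*(cos(a)^2 + 2*cos(a) + 1)/(cos(a)^2 - 2*cos(a) + 1)


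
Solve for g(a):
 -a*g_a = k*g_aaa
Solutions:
 g(a) = C1 + Integral(C2*airyai(a*(-1/k)^(1/3)) + C3*airybi(a*(-1/k)^(1/3)), a)


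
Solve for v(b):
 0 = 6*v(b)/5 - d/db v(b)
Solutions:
 v(b) = C1*exp(6*b/5)


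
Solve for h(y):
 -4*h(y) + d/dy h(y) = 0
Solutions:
 h(y) = C1*exp(4*y)


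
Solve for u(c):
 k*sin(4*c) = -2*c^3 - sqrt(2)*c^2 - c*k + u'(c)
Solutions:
 u(c) = C1 + c^4/2 + sqrt(2)*c^3/3 + c^2*k/2 - k*cos(4*c)/4


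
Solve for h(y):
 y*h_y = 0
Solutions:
 h(y) = C1


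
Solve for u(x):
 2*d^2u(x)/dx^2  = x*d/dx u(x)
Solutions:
 u(x) = C1 + C2*erfi(x/2)


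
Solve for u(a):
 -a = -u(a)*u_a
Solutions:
 u(a) = -sqrt(C1 + a^2)
 u(a) = sqrt(C1 + a^2)


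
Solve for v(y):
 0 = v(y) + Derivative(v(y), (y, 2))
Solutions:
 v(y) = C1*sin(y) + C2*cos(y)


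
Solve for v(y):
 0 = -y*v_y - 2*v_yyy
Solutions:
 v(y) = C1 + Integral(C2*airyai(-2^(2/3)*y/2) + C3*airybi(-2^(2/3)*y/2), y)


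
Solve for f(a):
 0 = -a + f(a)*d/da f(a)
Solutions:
 f(a) = -sqrt(C1 + a^2)
 f(a) = sqrt(C1 + a^2)


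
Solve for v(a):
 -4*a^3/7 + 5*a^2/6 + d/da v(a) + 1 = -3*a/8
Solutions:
 v(a) = C1 + a^4/7 - 5*a^3/18 - 3*a^2/16 - a


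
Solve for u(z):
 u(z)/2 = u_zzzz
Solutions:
 u(z) = C1*exp(-2^(3/4)*z/2) + C2*exp(2^(3/4)*z/2) + C3*sin(2^(3/4)*z/2) + C4*cos(2^(3/4)*z/2)


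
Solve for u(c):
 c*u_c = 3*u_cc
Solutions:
 u(c) = C1 + C2*erfi(sqrt(6)*c/6)


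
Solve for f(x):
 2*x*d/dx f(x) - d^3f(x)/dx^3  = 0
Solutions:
 f(x) = C1 + Integral(C2*airyai(2^(1/3)*x) + C3*airybi(2^(1/3)*x), x)


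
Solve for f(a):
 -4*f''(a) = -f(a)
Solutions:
 f(a) = C1*exp(-a/2) + C2*exp(a/2)


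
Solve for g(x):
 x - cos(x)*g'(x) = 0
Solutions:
 g(x) = C1 + Integral(x/cos(x), x)


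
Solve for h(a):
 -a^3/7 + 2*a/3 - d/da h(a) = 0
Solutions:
 h(a) = C1 - a^4/28 + a^2/3


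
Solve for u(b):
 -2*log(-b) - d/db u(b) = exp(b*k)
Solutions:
 u(b) = C1 - 2*b*log(-b) + 2*b + Piecewise((-exp(b*k)/k, Ne(k, 0)), (-b, True))


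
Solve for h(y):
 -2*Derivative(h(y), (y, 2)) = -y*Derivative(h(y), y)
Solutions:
 h(y) = C1 + C2*erfi(y/2)


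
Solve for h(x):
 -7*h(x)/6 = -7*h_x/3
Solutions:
 h(x) = C1*exp(x/2)


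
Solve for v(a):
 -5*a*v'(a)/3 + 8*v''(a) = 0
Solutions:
 v(a) = C1 + C2*erfi(sqrt(15)*a/12)


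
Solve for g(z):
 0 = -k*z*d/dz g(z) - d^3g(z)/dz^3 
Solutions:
 g(z) = C1 + Integral(C2*airyai(z*(-k)^(1/3)) + C3*airybi(z*(-k)^(1/3)), z)


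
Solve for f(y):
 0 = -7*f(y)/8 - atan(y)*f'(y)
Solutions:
 f(y) = C1*exp(-7*Integral(1/atan(y), y)/8)


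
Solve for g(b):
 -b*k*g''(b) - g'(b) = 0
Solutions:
 g(b) = C1 + b^(((re(k) - 1)*re(k) + im(k)^2)/(re(k)^2 + im(k)^2))*(C2*sin(log(b)*Abs(im(k))/(re(k)^2 + im(k)^2)) + C3*cos(log(b)*im(k)/(re(k)^2 + im(k)^2)))


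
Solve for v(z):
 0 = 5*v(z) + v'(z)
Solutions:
 v(z) = C1*exp(-5*z)


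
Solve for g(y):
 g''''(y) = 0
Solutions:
 g(y) = C1 + C2*y + C3*y^2 + C4*y^3


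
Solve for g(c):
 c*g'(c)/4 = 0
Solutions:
 g(c) = C1


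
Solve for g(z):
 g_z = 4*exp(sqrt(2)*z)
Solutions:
 g(z) = C1 + 2*sqrt(2)*exp(sqrt(2)*z)


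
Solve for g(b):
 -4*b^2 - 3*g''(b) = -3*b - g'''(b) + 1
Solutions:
 g(b) = C1 + C2*b + C3*exp(3*b) - b^4/9 + b^3/54 - 4*b^2/27


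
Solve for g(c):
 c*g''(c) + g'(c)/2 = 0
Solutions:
 g(c) = C1 + C2*sqrt(c)


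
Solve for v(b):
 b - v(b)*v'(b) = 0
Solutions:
 v(b) = -sqrt(C1 + b^2)
 v(b) = sqrt(C1 + b^2)


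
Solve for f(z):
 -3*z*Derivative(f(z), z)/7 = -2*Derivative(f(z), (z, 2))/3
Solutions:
 f(z) = C1 + C2*erfi(3*sqrt(7)*z/14)


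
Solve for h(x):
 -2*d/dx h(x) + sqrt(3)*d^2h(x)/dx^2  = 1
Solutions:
 h(x) = C1 + C2*exp(2*sqrt(3)*x/3) - x/2


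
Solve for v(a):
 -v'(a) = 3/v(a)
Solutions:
 v(a) = -sqrt(C1 - 6*a)
 v(a) = sqrt(C1 - 6*a)


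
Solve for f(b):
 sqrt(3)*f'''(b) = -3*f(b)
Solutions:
 f(b) = C3*exp(-3^(1/6)*b) + (C1*sin(3^(2/3)*b/2) + C2*cos(3^(2/3)*b/2))*exp(3^(1/6)*b/2)


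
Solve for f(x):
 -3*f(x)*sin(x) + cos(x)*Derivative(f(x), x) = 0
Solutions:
 f(x) = C1/cos(x)^3


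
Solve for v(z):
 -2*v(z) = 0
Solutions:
 v(z) = 0


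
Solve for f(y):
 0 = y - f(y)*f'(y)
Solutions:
 f(y) = -sqrt(C1 + y^2)
 f(y) = sqrt(C1 + y^2)


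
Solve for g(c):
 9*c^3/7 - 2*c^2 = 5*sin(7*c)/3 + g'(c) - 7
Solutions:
 g(c) = C1 + 9*c^4/28 - 2*c^3/3 + 7*c + 5*cos(7*c)/21


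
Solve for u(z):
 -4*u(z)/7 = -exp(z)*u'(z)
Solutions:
 u(z) = C1*exp(-4*exp(-z)/7)


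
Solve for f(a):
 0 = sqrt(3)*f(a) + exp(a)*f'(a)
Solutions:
 f(a) = C1*exp(sqrt(3)*exp(-a))


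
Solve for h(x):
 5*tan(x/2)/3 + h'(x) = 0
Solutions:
 h(x) = C1 + 10*log(cos(x/2))/3


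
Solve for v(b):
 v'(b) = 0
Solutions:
 v(b) = C1


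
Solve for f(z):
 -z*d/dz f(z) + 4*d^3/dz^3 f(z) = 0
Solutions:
 f(z) = C1 + Integral(C2*airyai(2^(1/3)*z/2) + C3*airybi(2^(1/3)*z/2), z)


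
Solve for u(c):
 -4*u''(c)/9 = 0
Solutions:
 u(c) = C1 + C2*c


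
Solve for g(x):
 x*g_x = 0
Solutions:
 g(x) = C1


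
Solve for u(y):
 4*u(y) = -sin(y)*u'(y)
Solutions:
 u(y) = C1*(cos(y)^2 + 2*cos(y) + 1)/(cos(y)^2 - 2*cos(y) + 1)


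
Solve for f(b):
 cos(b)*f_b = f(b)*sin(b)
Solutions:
 f(b) = C1/cos(b)


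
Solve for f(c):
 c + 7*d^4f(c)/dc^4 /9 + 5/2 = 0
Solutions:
 f(c) = C1 + C2*c + C3*c^2 + C4*c^3 - 3*c^5/280 - 15*c^4/112


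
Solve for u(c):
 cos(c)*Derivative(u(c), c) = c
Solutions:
 u(c) = C1 + Integral(c/cos(c), c)


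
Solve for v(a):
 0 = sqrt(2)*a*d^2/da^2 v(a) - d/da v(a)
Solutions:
 v(a) = C1 + C2*a^(sqrt(2)/2 + 1)


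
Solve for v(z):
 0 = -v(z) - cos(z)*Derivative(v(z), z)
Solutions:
 v(z) = C1*sqrt(sin(z) - 1)/sqrt(sin(z) + 1)


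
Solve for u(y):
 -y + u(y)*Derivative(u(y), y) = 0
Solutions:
 u(y) = -sqrt(C1 + y^2)
 u(y) = sqrt(C1 + y^2)


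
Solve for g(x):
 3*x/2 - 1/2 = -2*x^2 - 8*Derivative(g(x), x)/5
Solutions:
 g(x) = C1 - 5*x^3/12 - 15*x^2/32 + 5*x/16


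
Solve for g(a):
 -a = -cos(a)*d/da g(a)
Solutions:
 g(a) = C1 + Integral(a/cos(a), a)


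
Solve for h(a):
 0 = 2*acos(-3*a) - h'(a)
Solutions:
 h(a) = C1 + 2*a*acos(-3*a) + 2*sqrt(1 - 9*a^2)/3


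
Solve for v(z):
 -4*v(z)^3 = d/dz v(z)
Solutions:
 v(z) = -sqrt(2)*sqrt(-1/(C1 - 4*z))/2
 v(z) = sqrt(2)*sqrt(-1/(C1 - 4*z))/2


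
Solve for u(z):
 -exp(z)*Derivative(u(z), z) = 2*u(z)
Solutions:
 u(z) = C1*exp(2*exp(-z))


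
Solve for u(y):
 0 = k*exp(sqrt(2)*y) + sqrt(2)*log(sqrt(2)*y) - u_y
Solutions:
 u(y) = C1 + sqrt(2)*k*exp(sqrt(2)*y)/2 + sqrt(2)*y*log(y) + sqrt(2)*y*(-1 + log(2)/2)


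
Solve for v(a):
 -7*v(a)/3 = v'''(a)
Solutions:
 v(a) = C3*exp(-3^(2/3)*7^(1/3)*a/3) + (C1*sin(3^(1/6)*7^(1/3)*a/2) + C2*cos(3^(1/6)*7^(1/3)*a/2))*exp(3^(2/3)*7^(1/3)*a/6)


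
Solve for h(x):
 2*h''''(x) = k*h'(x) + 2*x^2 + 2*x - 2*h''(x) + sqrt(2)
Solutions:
 h(x) = C1 + C2*exp(x*(6^(1/3)*(-9*k + 2*sqrt(3)*sqrt(27*k^2/4 + 4))^(1/3)/12 - 2^(1/3)*3^(5/6)*I*(-9*k + 2*sqrt(3)*sqrt(27*k^2/4 + 4))^(1/3)/12 + 4/((-6^(1/3) + 2^(1/3)*3^(5/6)*I)*(-9*k + 2*sqrt(3)*sqrt(27*k^2/4 + 4))^(1/3)))) + C3*exp(x*(6^(1/3)*(-9*k + 2*sqrt(3)*sqrt(27*k^2/4 + 4))^(1/3)/12 + 2^(1/3)*3^(5/6)*I*(-9*k + 2*sqrt(3)*sqrt(27*k^2/4 + 4))^(1/3)/12 - 4/((6^(1/3) + 2^(1/3)*3^(5/6)*I)*(-9*k + 2*sqrt(3)*sqrt(27*k^2/4 + 4))^(1/3)))) + C4*exp(6^(1/3)*x*(-(-9*k + 2*sqrt(3)*sqrt(27*k^2/4 + 4))^(1/3) + 2*6^(1/3)/(-9*k + 2*sqrt(3)*sqrt(27*k^2/4 + 4))^(1/3))/6) - 2*x^3/(3*k) - x^2/k - sqrt(2)*x/k - 4*x^2/k^2 - 4*x/k^2 - 16*x/k^3


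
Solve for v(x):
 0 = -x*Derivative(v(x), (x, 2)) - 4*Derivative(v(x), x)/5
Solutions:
 v(x) = C1 + C2*x^(1/5)


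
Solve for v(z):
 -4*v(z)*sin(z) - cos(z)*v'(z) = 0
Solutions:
 v(z) = C1*cos(z)^4


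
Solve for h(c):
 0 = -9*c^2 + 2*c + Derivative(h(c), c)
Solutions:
 h(c) = C1 + 3*c^3 - c^2


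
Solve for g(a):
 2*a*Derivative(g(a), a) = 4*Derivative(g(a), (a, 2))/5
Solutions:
 g(a) = C1 + C2*erfi(sqrt(5)*a/2)


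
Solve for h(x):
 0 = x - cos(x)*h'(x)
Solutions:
 h(x) = C1 + Integral(x/cos(x), x)


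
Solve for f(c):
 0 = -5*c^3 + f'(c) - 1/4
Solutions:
 f(c) = C1 + 5*c^4/4 + c/4


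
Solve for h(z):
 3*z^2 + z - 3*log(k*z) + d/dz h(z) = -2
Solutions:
 h(z) = C1 - z^3 - z^2/2 + 3*z*log(k*z) - 5*z


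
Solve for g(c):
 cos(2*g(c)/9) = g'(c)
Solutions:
 -c - 9*log(sin(2*g(c)/9) - 1)/4 + 9*log(sin(2*g(c)/9) + 1)/4 = C1


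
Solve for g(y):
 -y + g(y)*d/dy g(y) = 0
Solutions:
 g(y) = -sqrt(C1 + y^2)
 g(y) = sqrt(C1 + y^2)


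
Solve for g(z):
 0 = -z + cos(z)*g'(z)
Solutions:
 g(z) = C1 + Integral(z/cos(z), z)


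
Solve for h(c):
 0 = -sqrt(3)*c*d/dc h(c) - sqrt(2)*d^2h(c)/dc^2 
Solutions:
 h(c) = C1 + C2*erf(6^(1/4)*c/2)


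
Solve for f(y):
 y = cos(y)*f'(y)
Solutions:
 f(y) = C1 + Integral(y/cos(y), y)


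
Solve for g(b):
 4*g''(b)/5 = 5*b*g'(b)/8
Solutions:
 g(b) = C1 + C2*erfi(5*b/8)


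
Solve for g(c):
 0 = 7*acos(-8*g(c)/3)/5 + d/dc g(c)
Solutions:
 Integral(1/acos(-8*_y/3), (_y, g(c))) = C1 - 7*c/5


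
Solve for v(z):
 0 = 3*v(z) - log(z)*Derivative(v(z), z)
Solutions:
 v(z) = C1*exp(3*li(z))


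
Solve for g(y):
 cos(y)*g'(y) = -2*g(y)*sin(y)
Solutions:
 g(y) = C1*cos(y)^2


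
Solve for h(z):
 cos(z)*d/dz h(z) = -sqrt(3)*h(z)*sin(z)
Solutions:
 h(z) = C1*cos(z)^(sqrt(3))


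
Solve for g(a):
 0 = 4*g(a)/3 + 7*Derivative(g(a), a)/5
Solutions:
 g(a) = C1*exp(-20*a/21)


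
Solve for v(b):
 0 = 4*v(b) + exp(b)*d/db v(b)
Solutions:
 v(b) = C1*exp(4*exp(-b))


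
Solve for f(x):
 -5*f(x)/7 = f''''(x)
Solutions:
 f(x) = (C1*sin(sqrt(2)*5^(1/4)*7^(3/4)*x/14) + C2*cos(sqrt(2)*5^(1/4)*7^(3/4)*x/14))*exp(-sqrt(2)*5^(1/4)*7^(3/4)*x/14) + (C3*sin(sqrt(2)*5^(1/4)*7^(3/4)*x/14) + C4*cos(sqrt(2)*5^(1/4)*7^(3/4)*x/14))*exp(sqrt(2)*5^(1/4)*7^(3/4)*x/14)


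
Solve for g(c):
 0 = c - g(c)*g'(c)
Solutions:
 g(c) = -sqrt(C1 + c^2)
 g(c) = sqrt(C1 + c^2)


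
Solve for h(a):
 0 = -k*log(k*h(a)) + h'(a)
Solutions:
 li(k*h(a))/k = C1 + a*k


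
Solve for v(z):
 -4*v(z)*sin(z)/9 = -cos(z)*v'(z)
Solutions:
 v(z) = C1/cos(z)^(4/9)


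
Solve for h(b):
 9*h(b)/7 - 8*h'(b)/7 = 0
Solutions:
 h(b) = C1*exp(9*b/8)


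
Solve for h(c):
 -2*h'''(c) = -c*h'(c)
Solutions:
 h(c) = C1 + Integral(C2*airyai(2^(2/3)*c/2) + C3*airybi(2^(2/3)*c/2), c)


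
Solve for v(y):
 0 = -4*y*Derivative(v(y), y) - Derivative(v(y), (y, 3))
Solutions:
 v(y) = C1 + Integral(C2*airyai(-2^(2/3)*y) + C3*airybi(-2^(2/3)*y), y)


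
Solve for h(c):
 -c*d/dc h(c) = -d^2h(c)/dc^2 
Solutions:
 h(c) = C1 + C2*erfi(sqrt(2)*c/2)


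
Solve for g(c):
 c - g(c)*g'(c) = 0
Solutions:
 g(c) = -sqrt(C1 + c^2)
 g(c) = sqrt(C1 + c^2)


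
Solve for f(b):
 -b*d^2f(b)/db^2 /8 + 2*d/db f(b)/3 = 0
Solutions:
 f(b) = C1 + C2*b^(19/3)


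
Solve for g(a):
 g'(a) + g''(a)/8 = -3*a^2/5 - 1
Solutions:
 g(a) = C1 + C2*exp(-8*a) - a^3/5 + 3*a^2/40 - 163*a/160


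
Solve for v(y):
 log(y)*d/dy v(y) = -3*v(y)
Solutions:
 v(y) = C1*exp(-3*li(y))


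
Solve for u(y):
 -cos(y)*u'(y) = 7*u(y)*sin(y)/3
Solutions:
 u(y) = C1*cos(y)^(7/3)


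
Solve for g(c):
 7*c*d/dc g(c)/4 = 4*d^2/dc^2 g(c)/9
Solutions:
 g(c) = C1 + C2*erfi(3*sqrt(14)*c/8)


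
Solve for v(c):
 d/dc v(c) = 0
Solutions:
 v(c) = C1


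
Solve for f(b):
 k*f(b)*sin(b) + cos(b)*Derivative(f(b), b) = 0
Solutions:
 f(b) = C1*exp(k*log(cos(b)))


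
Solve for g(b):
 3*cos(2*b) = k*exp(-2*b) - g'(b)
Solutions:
 g(b) = C1 - k*exp(-2*b)/2 - 3*sin(2*b)/2


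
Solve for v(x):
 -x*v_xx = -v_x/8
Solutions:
 v(x) = C1 + C2*x^(9/8)


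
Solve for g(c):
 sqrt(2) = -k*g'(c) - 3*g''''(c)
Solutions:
 g(c) = C1 + C2*exp(3^(2/3)*c*(-k)^(1/3)/3) + C3*exp(c*(-k)^(1/3)*(-3^(2/3) + 3*3^(1/6)*I)/6) + C4*exp(-c*(-k)^(1/3)*(3^(2/3) + 3*3^(1/6)*I)/6) - sqrt(2)*c/k


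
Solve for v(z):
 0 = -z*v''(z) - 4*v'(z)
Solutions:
 v(z) = C1 + C2/z^3


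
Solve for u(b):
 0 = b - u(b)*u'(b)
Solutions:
 u(b) = -sqrt(C1 + b^2)
 u(b) = sqrt(C1 + b^2)


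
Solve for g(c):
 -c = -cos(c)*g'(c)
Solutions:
 g(c) = C1 + Integral(c/cos(c), c)


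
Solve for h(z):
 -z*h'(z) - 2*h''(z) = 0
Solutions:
 h(z) = C1 + C2*erf(z/2)


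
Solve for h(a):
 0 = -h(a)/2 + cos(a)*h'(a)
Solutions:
 h(a) = C1*(sin(a) + 1)^(1/4)/(sin(a) - 1)^(1/4)


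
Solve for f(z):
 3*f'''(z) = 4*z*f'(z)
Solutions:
 f(z) = C1 + Integral(C2*airyai(6^(2/3)*z/3) + C3*airybi(6^(2/3)*z/3), z)


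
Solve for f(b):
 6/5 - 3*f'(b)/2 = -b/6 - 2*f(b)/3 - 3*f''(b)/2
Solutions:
 f(b) = -b/4 + (C1*sin(sqrt(7)*b/6) + C2*cos(sqrt(7)*b/6))*exp(b/2) - 189/80


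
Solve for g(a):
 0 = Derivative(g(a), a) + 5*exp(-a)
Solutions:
 g(a) = C1 + 5*exp(-a)


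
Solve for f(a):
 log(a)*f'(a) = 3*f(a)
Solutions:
 f(a) = C1*exp(3*li(a))


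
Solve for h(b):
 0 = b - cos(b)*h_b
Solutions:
 h(b) = C1 + Integral(b/cos(b), b)


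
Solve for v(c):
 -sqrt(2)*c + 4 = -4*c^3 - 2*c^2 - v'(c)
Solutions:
 v(c) = C1 - c^4 - 2*c^3/3 + sqrt(2)*c^2/2 - 4*c


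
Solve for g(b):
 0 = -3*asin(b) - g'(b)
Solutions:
 g(b) = C1 - 3*b*asin(b) - 3*sqrt(1 - b^2)


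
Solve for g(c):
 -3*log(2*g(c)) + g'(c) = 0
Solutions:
 -Integral(1/(log(_y) + log(2)), (_y, g(c)))/3 = C1 - c


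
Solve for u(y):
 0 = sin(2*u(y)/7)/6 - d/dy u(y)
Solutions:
 -y/6 + 7*log(cos(2*u(y)/7) - 1)/4 - 7*log(cos(2*u(y)/7) + 1)/4 = C1


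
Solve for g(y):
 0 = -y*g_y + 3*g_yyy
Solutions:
 g(y) = C1 + Integral(C2*airyai(3^(2/3)*y/3) + C3*airybi(3^(2/3)*y/3), y)


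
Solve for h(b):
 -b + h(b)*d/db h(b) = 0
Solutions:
 h(b) = -sqrt(C1 + b^2)
 h(b) = sqrt(C1 + b^2)


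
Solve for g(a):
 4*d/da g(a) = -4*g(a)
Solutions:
 g(a) = C1*exp(-a)


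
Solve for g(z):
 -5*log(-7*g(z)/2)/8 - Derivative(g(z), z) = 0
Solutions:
 8*Integral(1/(log(-_y) - log(2) + log(7)), (_y, g(z)))/5 = C1 - z


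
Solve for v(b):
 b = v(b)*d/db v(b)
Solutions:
 v(b) = -sqrt(C1 + b^2)
 v(b) = sqrt(C1 + b^2)


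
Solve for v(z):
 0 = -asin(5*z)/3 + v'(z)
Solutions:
 v(z) = C1 + z*asin(5*z)/3 + sqrt(1 - 25*z^2)/15


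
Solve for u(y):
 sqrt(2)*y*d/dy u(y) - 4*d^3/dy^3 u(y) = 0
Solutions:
 u(y) = C1 + Integral(C2*airyai(sqrt(2)*y/2) + C3*airybi(sqrt(2)*y/2), y)


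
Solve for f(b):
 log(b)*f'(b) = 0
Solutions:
 f(b) = C1


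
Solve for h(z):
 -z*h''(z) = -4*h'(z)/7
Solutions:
 h(z) = C1 + C2*z^(11/7)


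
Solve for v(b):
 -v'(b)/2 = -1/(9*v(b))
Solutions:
 v(b) = -sqrt(C1 + 4*b)/3
 v(b) = sqrt(C1 + 4*b)/3


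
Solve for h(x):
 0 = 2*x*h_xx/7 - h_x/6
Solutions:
 h(x) = C1 + C2*x^(19/12)


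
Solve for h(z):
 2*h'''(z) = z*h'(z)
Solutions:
 h(z) = C1 + Integral(C2*airyai(2^(2/3)*z/2) + C3*airybi(2^(2/3)*z/2), z)


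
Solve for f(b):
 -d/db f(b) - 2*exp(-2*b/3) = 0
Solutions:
 f(b) = C1 + 3*exp(-2*b/3)


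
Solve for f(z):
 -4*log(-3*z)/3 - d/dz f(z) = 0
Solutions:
 f(z) = C1 - 4*z*log(-z)/3 + 4*z*(1 - log(3))/3


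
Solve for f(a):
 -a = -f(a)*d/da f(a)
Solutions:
 f(a) = -sqrt(C1 + a^2)
 f(a) = sqrt(C1 + a^2)


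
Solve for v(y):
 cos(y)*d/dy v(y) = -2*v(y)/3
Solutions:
 v(y) = C1*(sin(y) - 1)^(1/3)/(sin(y) + 1)^(1/3)


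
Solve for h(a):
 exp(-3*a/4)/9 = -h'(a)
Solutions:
 h(a) = C1 + 4*exp(-3*a/4)/27


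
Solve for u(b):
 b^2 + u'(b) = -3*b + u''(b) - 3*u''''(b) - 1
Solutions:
 u(b) = C1 + C2*exp(2^(1/3)*b*(2/(sqrt(77) + 9)^(1/3) + 2^(1/3)*(sqrt(77) + 9)^(1/3))/12)*sin(2^(1/3)*sqrt(3)*b*(-2^(1/3)*(sqrt(77) + 9)^(1/3) + 2/(sqrt(77) + 9)^(1/3))/12) + C3*exp(2^(1/3)*b*(2/(sqrt(77) + 9)^(1/3) + 2^(1/3)*(sqrt(77) + 9)^(1/3))/12)*cos(2^(1/3)*sqrt(3)*b*(-2^(1/3)*(sqrt(77) + 9)^(1/3) + 2/(sqrt(77) + 9)^(1/3))/12) + C4*exp(-2^(1/3)*b*(2/(sqrt(77) + 9)^(1/3) + 2^(1/3)*(sqrt(77) + 9)^(1/3))/6) - b^3/3 - 5*b^2/2 - 6*b


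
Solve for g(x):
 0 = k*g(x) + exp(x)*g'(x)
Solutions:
 g(x) = C1*exp(k*exp(-x))


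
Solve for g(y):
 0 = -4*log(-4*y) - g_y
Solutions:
 g(y) = C1 - 4*y*log(-y) + 4*y*(1 - 2*log(2))


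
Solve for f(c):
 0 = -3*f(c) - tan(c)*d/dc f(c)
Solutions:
 f(c) = C1/sin(c)^3


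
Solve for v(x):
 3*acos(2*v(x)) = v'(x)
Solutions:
 Integral(1/acos(2*_y), (_y, v(x))) = C1 + 3*x


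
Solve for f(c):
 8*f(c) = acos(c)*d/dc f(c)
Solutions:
 f(c) = C1*exp(8*Integral(1/acos(c), c))


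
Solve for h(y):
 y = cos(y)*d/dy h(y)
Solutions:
 h(y) = C1 + Integral(y/cos(y), y)


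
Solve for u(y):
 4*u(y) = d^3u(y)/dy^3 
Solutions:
 u(y) = C3*exp(2^(2/3)*y) + (C1*sin(2^(2/3)*sqrt(3)*y/2) + C2*cos(2^(2/3)*sqrt(3)*y/2))*exp(-2^(2/3)*y/2)


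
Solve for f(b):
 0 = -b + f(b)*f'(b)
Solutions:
 f(b) = -sqrt(C1 + b^2)
 f(b) = sqrt(C1 + b^2)


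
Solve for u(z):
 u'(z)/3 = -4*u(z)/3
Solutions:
 u(z) = C1*exp(-4*z)


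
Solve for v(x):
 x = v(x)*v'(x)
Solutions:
 v(x) = -sqrt(C1 + x^2)
 v(x) = sqrt(C1 + x^2)


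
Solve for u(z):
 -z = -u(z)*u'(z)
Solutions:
 u(z) = -sqrt(C1 + z^2)
 u(z) = sqrt(C1 + z^2)


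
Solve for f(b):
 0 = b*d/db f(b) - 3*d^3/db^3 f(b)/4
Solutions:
 f(b) = C1 + Integral(C2*airyai(6^(2/3)*b/3) + C3*airybi(6^(2/3)*b/3), b)


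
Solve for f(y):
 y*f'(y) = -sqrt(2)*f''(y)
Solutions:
 f(y) = C1 + C2*erf(2^(1/4)*y/2)


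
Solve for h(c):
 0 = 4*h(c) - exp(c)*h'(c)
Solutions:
 h(c) = C1*exp(-4*exp(-c))


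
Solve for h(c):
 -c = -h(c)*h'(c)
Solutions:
 h(c) = -sqrt(C1 + c^2)
 h(c) = sqrt(C1 + c^2)


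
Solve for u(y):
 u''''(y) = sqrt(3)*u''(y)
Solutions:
 u(y) = C1 + C2*y + C3*exp(-3^(1/4)*y) + C4*exp(3^(1/4)*y)


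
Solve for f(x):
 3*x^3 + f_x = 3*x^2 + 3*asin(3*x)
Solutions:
 f(x) = C1 - 3*x^4/4 + x^3 + 3*x*asin(3*x) + sqrt(1 - 9*x^2)


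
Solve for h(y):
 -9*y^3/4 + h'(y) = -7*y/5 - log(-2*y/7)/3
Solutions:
 h(y) = C1 + 9*y^4/16 - 7*y^2/10 - y*log(-y)/3 + y*(-log(2) + 1 + log(7))/3


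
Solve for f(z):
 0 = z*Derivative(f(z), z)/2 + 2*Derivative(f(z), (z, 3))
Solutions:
 f(z) = C1 + Integral(C2*airyai(-2^(1/3)*z/2) + C3*airybi(-2^(1/3)*z/2), z)


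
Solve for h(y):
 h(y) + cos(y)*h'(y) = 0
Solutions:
 h(y) = C1*sqrt(sin(y) - 1)/sqrt(sin(y) + 1)


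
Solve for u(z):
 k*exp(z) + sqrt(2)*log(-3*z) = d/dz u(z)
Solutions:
 u(z) = C1 + k*exp(z) + sqrt(2)*z*log(-z) + sqrt(2)*z*(-1 + log(3))


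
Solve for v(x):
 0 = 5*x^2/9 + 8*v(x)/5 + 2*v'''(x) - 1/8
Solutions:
 v(x) = C3*exp(-10^(2/3)*x/5) - 25*x^2/72 + (C1*sin(10^(2/3)*sqrt(3)*x/10) + C2*cos(10^(2/3)*sqrt(3)*x/10))*exp(10^(2/3)*x/10) + 5/64


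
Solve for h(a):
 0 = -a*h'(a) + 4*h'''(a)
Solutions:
 h(a) = C1 + Integral(C2*airyai(2^(1/3)*a/2) + C3*airybi(2^(1/3)*a/2), a)


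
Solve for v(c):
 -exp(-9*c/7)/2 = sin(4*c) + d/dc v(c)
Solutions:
 v(c) = C1 + cos(4*c)/4 + 7*exp(-9*c/7)/18


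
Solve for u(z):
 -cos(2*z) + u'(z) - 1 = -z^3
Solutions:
 u(z) = C1 - z^4/4 + z + sin(2*z)/2


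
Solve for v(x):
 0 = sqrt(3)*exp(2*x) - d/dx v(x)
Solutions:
 v(x) = C1 + sqrt(3)*exp(2*x)/2


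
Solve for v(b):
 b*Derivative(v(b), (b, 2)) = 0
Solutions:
 v(b) = C1 + C2*b


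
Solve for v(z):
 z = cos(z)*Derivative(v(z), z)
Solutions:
 v(z) = C1 + Integral(z/cos(z), z)


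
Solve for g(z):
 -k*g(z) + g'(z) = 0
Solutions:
 g(z) = C1*exp(k*z)


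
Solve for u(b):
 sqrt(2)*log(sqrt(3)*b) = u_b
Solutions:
 u(b) = C1 + sqrt(2)*b*log(b) - sqrt(2)*b + sqrt(2)*b*log(3)/2


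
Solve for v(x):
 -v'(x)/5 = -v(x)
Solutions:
 v(x) = C1*exp(5*x)


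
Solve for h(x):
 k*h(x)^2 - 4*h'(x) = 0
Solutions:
 h(x) = -4/(C1 + k*x)


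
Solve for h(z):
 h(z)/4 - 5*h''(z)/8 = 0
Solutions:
 h(z) = C1*exp(-sqrt(10)*z/5) + C2*exp(sqrt(10)*z/5)


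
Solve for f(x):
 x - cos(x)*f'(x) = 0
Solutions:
 f(x) = C1 + Integral(x/cos(x), x)


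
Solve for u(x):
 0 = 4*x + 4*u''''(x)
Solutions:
 u(x) = C1 + C2*x + C3*x^2 + C4*x^3 - x^5/120


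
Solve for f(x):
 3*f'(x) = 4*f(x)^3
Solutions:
 f(x) = -sqrt(6)*sqrt(-1/(C1 + 4*x))/2
 f(x) = sqrt(6)*sqrt(-1/(C1 + 4*x))/2


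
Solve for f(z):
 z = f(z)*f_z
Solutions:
 f(z) = -sqrt(C1 + z^2)
 f(z) = sqrt(C1 + z^2)


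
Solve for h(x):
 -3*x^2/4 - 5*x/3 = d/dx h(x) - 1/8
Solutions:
 h(x) = C1 - x^3/4 - 5*x^2/6 + x/8


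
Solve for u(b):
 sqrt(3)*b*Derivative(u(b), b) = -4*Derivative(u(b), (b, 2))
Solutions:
 u(b) = C1 + C2*erf(sqrt(2)*3^(1/4)*b/4)


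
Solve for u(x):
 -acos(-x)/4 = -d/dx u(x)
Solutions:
 u(x) = C1 + x*acos(-x)/4 + sqrt(1 - x^2)/4


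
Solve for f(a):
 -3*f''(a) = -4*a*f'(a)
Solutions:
 f(a) = C1 + C2*erfi(sqrt(6)*a/3)


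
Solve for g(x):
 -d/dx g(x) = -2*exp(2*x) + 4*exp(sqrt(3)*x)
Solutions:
 g(x) = C1 + exp(2*x) - 4*sqrt(3)*exp(sqrt(3)*x)/3


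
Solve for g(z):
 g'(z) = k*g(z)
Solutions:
 g(z) = C1*exp(k*z)


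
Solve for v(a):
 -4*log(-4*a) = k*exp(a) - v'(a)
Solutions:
 v(a) = C1 + 4*a*log(-a) + 4*a*(-1 + 2*log(2)) + k*exp(a)


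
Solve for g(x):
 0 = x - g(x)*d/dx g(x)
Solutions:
 g(x) = -sqrt(C1 + x^2)
 g(x) = sqrt(C1 + x^2)


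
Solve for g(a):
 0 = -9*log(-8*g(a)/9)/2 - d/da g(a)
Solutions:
 2*Integral(1/(log(-_y) - 2*log(3) + 3*log(2)), (_y, g(a)))/9 = C1 - a


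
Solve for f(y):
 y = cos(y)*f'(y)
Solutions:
 f(y) = C1 + Integral(y/cos(y), y)


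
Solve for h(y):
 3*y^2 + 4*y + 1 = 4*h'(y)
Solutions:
 h(y) = C1 + y^3/4 + y^2/2 + y/4


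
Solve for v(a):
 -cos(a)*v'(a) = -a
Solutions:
 v(a) = C1 + Integral(a/cos(a), a)


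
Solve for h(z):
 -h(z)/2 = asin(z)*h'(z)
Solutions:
 h(z) = C1*exp(-Integral(1/asin(z), z)/2)


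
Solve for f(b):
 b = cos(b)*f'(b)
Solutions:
 f(b) = C1 + Integral(b/cos(b), b)


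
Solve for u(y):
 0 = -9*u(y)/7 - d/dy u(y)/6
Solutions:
 u(y) = C1*exp(-54*y/7)


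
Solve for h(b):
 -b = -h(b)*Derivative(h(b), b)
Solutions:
 h(b) = -sqrt(C1 + b^2)
 h(b) = sqrt(C1 + b^2)


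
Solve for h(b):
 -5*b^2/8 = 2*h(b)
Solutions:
 h(b) = -5*b^2/16


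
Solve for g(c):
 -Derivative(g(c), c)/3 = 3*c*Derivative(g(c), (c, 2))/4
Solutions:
 g(c) = C1 + C2*c^(5/9)


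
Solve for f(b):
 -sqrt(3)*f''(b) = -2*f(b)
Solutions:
 f(b) = C1*exp(-sqrt(2)*3^(3/4)*b/3) + C2*exp(sqrt(2)*3^(3/4)*b/3)


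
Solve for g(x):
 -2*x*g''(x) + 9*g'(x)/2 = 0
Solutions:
 g(x) = C1 + C2*x^(13/4)


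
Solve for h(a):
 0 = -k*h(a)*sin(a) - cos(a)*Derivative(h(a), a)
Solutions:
 h(a) = C1*exp(k*log(cos(a)))


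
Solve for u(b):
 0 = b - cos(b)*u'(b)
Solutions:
 u(b) = C1 + Integral(b/cos(b), b)


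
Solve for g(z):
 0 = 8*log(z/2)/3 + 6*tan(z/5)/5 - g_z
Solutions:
 g(z) = C1 + 8*z*log(z)/3 - 8*z/3 - 8*z*log(2)/3 - 6*log(cos(z/5))


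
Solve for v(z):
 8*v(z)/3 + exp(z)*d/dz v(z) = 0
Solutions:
 v(z) = C1*exp(8*exp(-z)/3)


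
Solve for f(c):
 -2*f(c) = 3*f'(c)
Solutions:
 f(c) = C1*exp(-2*c/3)


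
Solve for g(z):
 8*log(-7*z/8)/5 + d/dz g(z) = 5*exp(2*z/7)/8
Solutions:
 g(z) = C1 - 8*z*log(-z)/5 + 8*z*(-log(7) + 1 + 3*log(2))/5 + 35*exp(2*z/7)/16


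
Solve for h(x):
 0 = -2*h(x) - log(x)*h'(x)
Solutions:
 h(x) = C1*exp(-2*li(x))


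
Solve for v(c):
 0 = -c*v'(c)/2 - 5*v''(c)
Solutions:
 v(c) = C1 + C2*erf(sqrt(5)*c/10)


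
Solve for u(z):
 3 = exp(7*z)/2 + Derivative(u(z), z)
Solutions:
 u(z) = C1 + 3*z - exp(7*z)/14


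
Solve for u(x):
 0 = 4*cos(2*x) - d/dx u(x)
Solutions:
 u(x) = C1 + 2*sin(2*x)


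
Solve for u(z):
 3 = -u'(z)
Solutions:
 u(z) = C1 - 3*z


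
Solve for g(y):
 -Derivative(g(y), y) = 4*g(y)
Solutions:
 g(y) = C1*exp(-4*y)


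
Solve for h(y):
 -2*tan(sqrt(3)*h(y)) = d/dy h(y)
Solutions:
 h(y) = sqrt(3)*(pi - asin(C1*exp(-2*sqrt(3)*y)))/3
 h(y) = sqrt(3)*asin(C1*exp(-2*sqrt(3)*y))/3


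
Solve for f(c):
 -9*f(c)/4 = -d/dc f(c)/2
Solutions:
 f(c) = C1*exp(9*c/2)


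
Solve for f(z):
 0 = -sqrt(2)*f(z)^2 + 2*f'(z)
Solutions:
 f(z) = -2/(C1 + sqrt(2)*z)


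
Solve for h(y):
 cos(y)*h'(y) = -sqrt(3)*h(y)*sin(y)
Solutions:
 h(y) = C1*cos(y)^(sqrt(3))


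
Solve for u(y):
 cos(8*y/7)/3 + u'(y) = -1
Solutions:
 u(y) = C1 - y - 7*sin(8*y/7)/24


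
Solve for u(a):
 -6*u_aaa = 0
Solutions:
 u(a) = C1 + C2*a + C3*a^2


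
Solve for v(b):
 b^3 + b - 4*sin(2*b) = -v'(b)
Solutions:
 v(b) = C1 - b^4/4 - b^2/2 - 2*cos(2*b)


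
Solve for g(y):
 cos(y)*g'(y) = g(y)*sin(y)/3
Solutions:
 g(y) = C1/cos(y)^(1/3)


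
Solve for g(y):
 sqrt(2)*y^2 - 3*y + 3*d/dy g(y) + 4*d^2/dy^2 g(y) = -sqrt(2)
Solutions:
 g(y) = C1 + C2*exp(-3*y/4) - sqrt(2)*y^3/9 + y^2/2 + 4*sqrt(2)*y^2/9 - 41*sqrt(2)*y/27 - 4*y/3


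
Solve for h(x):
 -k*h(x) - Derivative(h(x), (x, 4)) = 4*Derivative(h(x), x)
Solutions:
 h(x) = C1*exp(x*Piecewise((-sqrt(2)*sqrt(-(-2)^(1/3))/2 + sqrt(2*(-2)^(1/3) + 4*sqrt(2)/sqrt(-(-2)^(1/3)))/2, Eq(k, 0)), (-sqrt(2*k/(3*(sqrt(1 - k^3/27) + 1)^(1/3)) + 2*(sqrt(1 - k^3/27) + 1)^(1/3))/2 + sqrt(-2*k/(3*(sqrt(1 - k^3/27) + 1)^(1/3)) - 2*(sqrt(1 - k^3/27) + 1)^(1/3) + 8/sqrt(2*k/(3*(sqrt(1 - k^3/27) + 1)^(1/3)) + 2*(sqrt(1 - k^3/27) + 1)^(1/3)))/2, True))) + C2*exp(x*Piecewise((sqrt(2)*sqrt(-(-2)^(1/3))/2 - sqrt(-4*sqrt(2)/sqrt(-(-2)^(1/3)) + 2*(-2)^(1/3))/2, Eq(k, 0)), (sqrt(2*k/(3*(sqrt(1 - k^3/27) + 1)^(1/3)) + 2*(sqrt(1 - k^3/27) + 1)^(1/3))/2 - sqrt(-2*k/(3*(sqrt(1 - k^3/27) + 1)^(1/3)) - 2*(sqrt(1 - k^3/27) + 1)^(1/3) - 8/sqrt(2*k/(3*(sqrt(1 - k^3/27) + 1)^(1/3)) + 2*(sqrt(1 - k^3/27) + 1)^(1/3)))/2, True))) + C3*exp(x*Piecewise((-sqrt(2*(-2)^(1/3) + 4*sqrt(2)/sqrt(-(-2)^(1/3)))/2 - sqrt(2)*sqrt(-(-2)^(1/3))/2, Eq(k, 0)), (-sqrt(2*k/(3*(sqrt(1 - k^3/27) + 1)^(1/3)) + 2*(sqrt(1 - k^3/27) + 1)^(1/3))/2 - sqrt(-2*k/(3*(sqrt(1 - k^3/27) + 1)^(1/3)) - 2*(sqrt(1 - k^3/27) + 1)^(1/3) + 8/sqrt(2*k/(3*(sqrt(1 - k^3/27) + 1)^(1/3)) + 2*(sqrt(1 - k^3/27) + 1)^(1/3)))/2, True))) + C4*exp(x*Piecewise((sqrt(-4*sqrt(2)/sqrt(-(-2)^(1/3)) + 2*(-2)^(1/3))/2 + sqrt(2)*sqrt(-(-2)^(1/3))/2, Eq(k, 0)), (sqrt(2*k/(3*(sqrt(1 - k^3/27) + 1)^(1/3)) + 2*(sqrt(1 - k^3/27) + 1)^(1/3))/2 + sqrt(-2*k/(3*(sqrt(1 - k^3/27) + 1)^(1/3)) - 2*(sqrt(1 - k^3/27) + 1)^(1/3) - 8/sqrt(2*k/(3*(sqrt(1 - k^3/27) + 1)^(1/3)) + 2*(sqrt(1 - k^3/27) + 1)^(1/3)))/2, True)))


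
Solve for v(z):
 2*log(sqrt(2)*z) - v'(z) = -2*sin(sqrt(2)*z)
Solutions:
 v(z) = C1 + 2*z*log(z) - 2*z + z*log(2) - sqrt(2)*cos(sqrt(2)*z)


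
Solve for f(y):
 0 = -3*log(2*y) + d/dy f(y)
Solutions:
 f(y) = C1 + 3*y*log(y) - 3*y + y*log(8)


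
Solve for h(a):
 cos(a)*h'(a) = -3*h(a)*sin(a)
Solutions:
 h(a) = C1*cos(a)^3


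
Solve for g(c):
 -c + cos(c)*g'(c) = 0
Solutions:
 g(c) = C1 + Integral(c/cos(c), c)


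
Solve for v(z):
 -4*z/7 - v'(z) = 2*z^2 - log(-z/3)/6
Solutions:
 v(z) = C1 - 2*z^3/3 - 2*z^2/7 + z*log(-z)/6 + z*(-log(3) - 1)/6


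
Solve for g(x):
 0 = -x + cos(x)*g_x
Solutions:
 g(x) = C1 + Integral(x/cos(x), x)


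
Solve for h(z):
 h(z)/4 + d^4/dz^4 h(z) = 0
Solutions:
 h(z) = (C1*sin(z/2) + C2*cos(z/2))*exp(-z/2) + (C3*sin(z/2) + C4*cos(z/2))*exp(z/2)


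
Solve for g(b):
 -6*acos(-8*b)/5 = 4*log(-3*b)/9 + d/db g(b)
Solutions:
 g(b) = C1 - 4*b*log(-b)/9 - 6*b*acos(-8*b)/5 - 4*b*log(3)/9 + 4*b/9 - 3*sqrt(1 - 64*b^2)/20


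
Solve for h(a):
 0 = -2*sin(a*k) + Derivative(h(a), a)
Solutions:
 h(a) = C1 - 2*cos(a*k)/k


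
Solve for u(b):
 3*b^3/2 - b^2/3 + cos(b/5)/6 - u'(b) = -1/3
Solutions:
 u(b) = C1 + 3*b^4/8 - b^3/9 + b/3 + 5*sin(b/5)/6


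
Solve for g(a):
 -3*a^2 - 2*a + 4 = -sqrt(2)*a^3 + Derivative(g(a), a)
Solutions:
 g(a) = C1 + sqrt(2)*a^4/4 - a^3 - a^2 + 4*a


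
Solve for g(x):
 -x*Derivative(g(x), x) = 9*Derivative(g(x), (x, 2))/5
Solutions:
 g(x) = C1 + C2*erf(sqrt(10)*x/6)


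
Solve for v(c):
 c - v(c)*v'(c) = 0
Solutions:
 v(c) = -sqrt(C1 + c^2)
 v(c) = sqrt(C1 + c^2)


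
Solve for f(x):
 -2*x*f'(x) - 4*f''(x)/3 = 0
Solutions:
 f(x) = C1 + C2*erf(sqrt(3)*x/2)


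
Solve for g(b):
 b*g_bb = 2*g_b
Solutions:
 g(b) = C1 + C2*b^3


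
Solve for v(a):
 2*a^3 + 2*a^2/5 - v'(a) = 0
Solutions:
 v(a) = C1 + a^4/2 + 2*a^3/15


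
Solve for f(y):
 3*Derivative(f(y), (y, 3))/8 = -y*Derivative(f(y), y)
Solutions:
 f(y) = C1 + Integral(C2*airyai(-2*3^(2/3)*y/3) + C3*airybi(-2*3^(2/3)*y/3), y)


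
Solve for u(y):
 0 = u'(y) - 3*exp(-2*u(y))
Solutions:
 u(y) = log(-sqrt(C1 + 6*y))
 u(y) = log(C1 + 6*y)/2


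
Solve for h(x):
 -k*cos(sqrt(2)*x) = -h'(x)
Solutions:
 h(x) = C1 + sqrt(2)*k*sin(sqrt(2)*x)/2


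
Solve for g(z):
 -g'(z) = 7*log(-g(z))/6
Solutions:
 -li(-g(z)) = C1 - 7*z/6


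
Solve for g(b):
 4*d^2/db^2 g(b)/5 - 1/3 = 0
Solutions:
 g(b) = C1 + C2*b + 5*b^2/24


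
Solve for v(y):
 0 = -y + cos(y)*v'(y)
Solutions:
 v(y) = C1 + Integral(y/cos(y), y)


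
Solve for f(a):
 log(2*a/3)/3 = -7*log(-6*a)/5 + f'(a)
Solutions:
 f(a) = C1 + 26*a*log(a)/15 + a*(-26/15 + log(6144)/15 + log(6) + 7*I*pi/5)


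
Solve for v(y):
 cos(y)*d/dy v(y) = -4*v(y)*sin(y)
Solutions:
 v(y) = C1*cos(y)^4


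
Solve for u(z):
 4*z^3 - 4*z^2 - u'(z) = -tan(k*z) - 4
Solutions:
 u(z) = C1 + z^4 - 4*z^3/3 + 4*z + Piecewise((-log(cos(k*z))/k, Ne(k, 0)), (0, True))


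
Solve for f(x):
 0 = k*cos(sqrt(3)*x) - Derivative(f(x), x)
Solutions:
 f(x) = C1 + sqrt(3)*k*sin(sqrt(3)*x)/3


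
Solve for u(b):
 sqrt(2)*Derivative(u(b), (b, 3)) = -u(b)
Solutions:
 u(b) = C3*exp(-2^(5/6)*b/2) + (C1*sin(2^(5/6)*sqrt(3)*b/4) + C2*cos(2^(5/6)*sqrt(3)*b/4))*exp(2^(5/6)*b/4)


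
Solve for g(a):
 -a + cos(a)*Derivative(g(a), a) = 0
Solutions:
 g(a) = C1 + Integral(a/cos(a), a)


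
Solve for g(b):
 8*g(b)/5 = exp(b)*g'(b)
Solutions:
 g(b) = C1*exp(-8*exp(-b)/5)


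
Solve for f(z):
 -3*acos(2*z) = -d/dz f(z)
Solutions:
 f(z) = C1 + 3*z*acos(2*z) - 3*sqrt(1 - 4*z^2)/2


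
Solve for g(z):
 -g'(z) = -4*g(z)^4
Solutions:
 g(z) = (-1/(C1 + 12*z))^(1/3)
 g(z) = (-1/(C1 + 4*z))^(1/3)*(-3^(2/3) - 3*3^(1/6)*I)/6
 g(z) = (-1/(C1 + 4*z))^(1/3)*(-3^(2/3) + 3*3^(1/6)*I)/6


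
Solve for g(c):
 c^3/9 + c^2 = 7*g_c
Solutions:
 g(c) = C1 + c^4/252 + c^3/21


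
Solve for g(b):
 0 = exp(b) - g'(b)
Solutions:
 g(b) = C1 + exp(b)


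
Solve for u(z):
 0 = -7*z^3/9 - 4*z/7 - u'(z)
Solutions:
 u(z) = C1 - 7*z^4/36 - 2*z^2/7


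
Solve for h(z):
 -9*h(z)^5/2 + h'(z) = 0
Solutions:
 h(z) = -(-1/(C1 + 18*z))^(1/4)
 h(z) = (-1/(C1 + 18*z))^(1/4)
 h(z) = -I*(-1/(C1 + 18*z))^(1/4)
 h(z) = I*(-1/(C1 + 18*z))^(1/4)


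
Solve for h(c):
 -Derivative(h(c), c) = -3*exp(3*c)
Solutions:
 h(c) = C1 + exp(3*c)


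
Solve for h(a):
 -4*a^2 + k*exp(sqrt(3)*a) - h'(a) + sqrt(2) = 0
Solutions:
 h(a) = C1 - 4*a^3/3 + sqrt(2)*a + sqrt(3)*k*exp(sqrt(3)*a)/3


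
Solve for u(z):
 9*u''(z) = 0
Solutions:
 u(z) = C1 + C2*z


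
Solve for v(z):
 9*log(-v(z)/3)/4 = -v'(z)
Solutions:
 4*Integral(1/(log(-_y) - log(3)), (_y, v(z)))/9 = C1 - z


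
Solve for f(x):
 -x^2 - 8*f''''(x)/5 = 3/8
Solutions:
 f(x) = C1 + C2*x + C3*x^2 + C4*x^3 - x^6/576 - 5*x^4/512


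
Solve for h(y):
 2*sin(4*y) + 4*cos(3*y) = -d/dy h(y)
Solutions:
 h(y) = C1 - 4*sin(3*y)/3 + cos(4*y)/2


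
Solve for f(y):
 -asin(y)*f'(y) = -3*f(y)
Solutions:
 f(y) = C1*exp(3*Integral(1/asin(y), y))


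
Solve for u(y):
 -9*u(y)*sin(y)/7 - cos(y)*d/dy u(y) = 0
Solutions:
 u(y) = C1*cos(y)^(9/7)


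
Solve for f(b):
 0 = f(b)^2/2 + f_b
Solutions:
 f(b) = 2/(C1 + b)


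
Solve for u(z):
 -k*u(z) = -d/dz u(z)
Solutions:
 u(z) = C1*exp(k*z)


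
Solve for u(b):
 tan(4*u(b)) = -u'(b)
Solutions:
 u(b) = -asin(C1*exp(-4*b))/4 + pi/4
 u(b) = asin(C1*exp(-4*b))/4


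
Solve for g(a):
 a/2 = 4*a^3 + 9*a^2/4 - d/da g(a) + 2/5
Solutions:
 g(a) = C1 + a^4 + 3*a^3/4 - a^2/4 + 2*a/5


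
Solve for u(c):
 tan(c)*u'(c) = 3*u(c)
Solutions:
 u(c) = C1*sin(c)^3


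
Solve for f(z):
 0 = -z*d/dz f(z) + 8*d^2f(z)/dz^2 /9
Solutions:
 f(z) = C1 + C2*erfi(3*z/4)


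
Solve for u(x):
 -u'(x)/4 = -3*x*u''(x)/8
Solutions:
 u(x) = C1 + C2*x^(5/3)


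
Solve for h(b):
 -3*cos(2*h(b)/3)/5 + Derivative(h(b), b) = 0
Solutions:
 -3*b/5 - 3*log(sin(2*h(b)/3) - 1)/4 + 3*log(sin(2*h(b)/3) + 1)/4 = C1


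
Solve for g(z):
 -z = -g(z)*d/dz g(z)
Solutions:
 g(z) = -sqrt(C1 + z^2)
 g(z) = sqrt(C1 + z^2)


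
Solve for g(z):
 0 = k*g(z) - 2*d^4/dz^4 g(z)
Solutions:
 g(z) = C1*exp(-2^(3/4)*k^(1/4)*z/2) + C2*exp(2^(3/4)*k^(1/4)*z/2) + C3*exp(-2^(3/4)*I*k^(1/4)*z/2) + C4*exp(2^(3/4)*I*k^(1/4)*z/2)


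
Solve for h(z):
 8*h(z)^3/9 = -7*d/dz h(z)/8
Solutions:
 h(z) = -3*sqrt(14)*sqrt(-1/(C1 - 64*z))/2
 h(z) = 3*sqrt(14)*sqrt(-1/(C1 - 64*z))/2


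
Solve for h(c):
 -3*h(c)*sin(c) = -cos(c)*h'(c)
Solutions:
 h(c) = C1/cos(c)^3


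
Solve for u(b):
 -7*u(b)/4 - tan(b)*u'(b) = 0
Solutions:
 u(b) = C1/sin(b)^(7/4)


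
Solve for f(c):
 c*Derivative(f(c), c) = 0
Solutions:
 f(c) = C1


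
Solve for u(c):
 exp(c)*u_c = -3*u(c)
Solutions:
 u(c) = C1*exp(3*exp(-c))


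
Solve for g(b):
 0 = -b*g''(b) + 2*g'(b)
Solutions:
 g(b) = C1 + C2*b^3


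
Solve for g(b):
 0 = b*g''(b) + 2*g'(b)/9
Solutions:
 g(b) = C1 + C2*b^(7/9)


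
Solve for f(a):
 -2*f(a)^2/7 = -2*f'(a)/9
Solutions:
 f(a) = -7/(C1 + 9*a)


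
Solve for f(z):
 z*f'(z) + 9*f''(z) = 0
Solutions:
 f(z) = C1 + C2*erf(sqrt(2)*z/6)


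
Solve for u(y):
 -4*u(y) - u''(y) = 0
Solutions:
 u(y) = C1*sin(2*y) + C2*cos(2*y)


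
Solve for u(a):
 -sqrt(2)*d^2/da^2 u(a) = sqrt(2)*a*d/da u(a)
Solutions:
 u(a) = C1 + C2*erf(sqrt(2)*a/2)


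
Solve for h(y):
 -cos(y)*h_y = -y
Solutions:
 h(y) = C1 + Integral(y/cos(y), y)


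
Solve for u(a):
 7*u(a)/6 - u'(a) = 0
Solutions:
 u(a) = C1*exp(7*a/6)


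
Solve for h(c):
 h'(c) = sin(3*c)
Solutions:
 h(c) = C1 - cos(3*c)/3


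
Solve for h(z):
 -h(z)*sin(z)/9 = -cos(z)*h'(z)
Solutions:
 h(z) = C1/cos(z)^(1/9)


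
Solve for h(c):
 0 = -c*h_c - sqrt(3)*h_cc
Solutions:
 h(c) = C1 + C2*erf(sqrt(2)*3^(3/4)*c/6)


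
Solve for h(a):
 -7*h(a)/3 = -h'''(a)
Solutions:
 h(a) = C3*exp(3^(2/3)*7^(1/3)*a/3) + (C1*sin(3^(1/6)*7^(1/3)*a/2) + C2*cos(3^(1/6)*7^(1/3)*a/2))*exp(-3^(2/3)*7^(1/3)*a/6)


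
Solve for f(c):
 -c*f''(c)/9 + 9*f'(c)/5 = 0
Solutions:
 f(c) = C1 + C2*c^(86/5)


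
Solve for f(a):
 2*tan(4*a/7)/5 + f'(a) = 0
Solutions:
 f(a) = C1 + 7*log(cos(4*a/7))/10


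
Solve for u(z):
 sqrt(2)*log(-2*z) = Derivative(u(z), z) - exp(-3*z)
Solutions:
 u(z) = C1 + sqrt(2)*z*log(-z) + sqrt(2)*z*(-1 + log(2)) - exp(-3*z)/3


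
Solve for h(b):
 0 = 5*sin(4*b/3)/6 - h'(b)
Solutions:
 h(b) = C1 - 5*cos(4*b/3)/8


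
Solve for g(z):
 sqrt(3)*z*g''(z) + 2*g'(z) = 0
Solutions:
 g(z) = C1 + C2*z^(1 - 2*sqrt(3)/3)


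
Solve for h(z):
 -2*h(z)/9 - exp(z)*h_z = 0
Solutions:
 h(z) = C1*exp(2*exp(-z)/9)


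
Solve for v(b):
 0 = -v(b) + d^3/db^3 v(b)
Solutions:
 v(b) = C3*exp(b) + (C1*sin(sqrt(3)*b/2) + C2*cos(sqrt(3)*b/2))*exp(-b/2)


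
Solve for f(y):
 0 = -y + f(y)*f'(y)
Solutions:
 f(y) = -sqrt(C1 + y^2)
 f(y) = sqrt(C1 + y^2)


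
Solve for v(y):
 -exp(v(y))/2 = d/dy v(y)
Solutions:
 v(y) = log(1/(C1 + y)) + log(2)


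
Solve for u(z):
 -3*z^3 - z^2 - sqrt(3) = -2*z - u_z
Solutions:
 u(z) = C1 + 3*z^4/4 + z^3/3 - z^2 + sqrt(3)*z


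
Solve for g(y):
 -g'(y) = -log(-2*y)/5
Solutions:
 g(y) = C1 + y*log(-y)/5 + y*(-1 + log(2))/5


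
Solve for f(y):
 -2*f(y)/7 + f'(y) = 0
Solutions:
 f(y) = C1*exp(2*y/7)


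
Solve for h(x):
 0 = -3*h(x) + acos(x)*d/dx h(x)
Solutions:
 h(x) = C1*exp(3*Integral(1/acos(x), x))


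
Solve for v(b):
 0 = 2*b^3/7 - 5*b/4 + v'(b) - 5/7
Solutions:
 v(b) = C1 - b^4/14 + 5*b^2/8 + 5*b/7


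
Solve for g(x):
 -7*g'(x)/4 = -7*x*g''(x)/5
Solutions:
 g(x) = C1 + C2*x^(9/4)


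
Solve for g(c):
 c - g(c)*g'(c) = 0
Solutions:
 g(c) = -sqrt(C1 + c^2)
 g(c) = sqrt(C1 + c^2)


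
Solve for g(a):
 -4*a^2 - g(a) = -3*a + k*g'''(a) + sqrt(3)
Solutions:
 g(a) = C1*exp(a*(-1/k)^(1/3)) + C2*exp(a*(-1/k)^(1/3)*(-1 + sqrt(3)*I)/2) + C3*exp(-a*(-1/k)^(1/3)*(1 + sqrt(3)*I)/2) - 4*a^2 + 3*a - sqrt(3)


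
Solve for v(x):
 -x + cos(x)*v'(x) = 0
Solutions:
 v(x) = C1 + Integral(x/cos(x), x)


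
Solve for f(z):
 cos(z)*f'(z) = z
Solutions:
 f(z) = C1 + Integral(z/cos(z), z)


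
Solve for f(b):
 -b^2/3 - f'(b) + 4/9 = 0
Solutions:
 f(b) = C1 - b^3/9 + 4*b/9


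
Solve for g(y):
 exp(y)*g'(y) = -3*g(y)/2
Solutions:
 g(y) = C1*exp(3*exp(-y)/2)


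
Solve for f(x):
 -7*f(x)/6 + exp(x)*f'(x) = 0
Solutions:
 f(x) = C1*exp(-7*exp(-x)/6)
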